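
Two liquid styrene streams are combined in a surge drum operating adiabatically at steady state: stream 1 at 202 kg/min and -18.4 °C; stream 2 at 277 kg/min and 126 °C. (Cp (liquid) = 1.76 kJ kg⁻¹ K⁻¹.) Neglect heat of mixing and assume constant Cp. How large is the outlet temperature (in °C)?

No heat crosses the boundary, so H_out = H_in.
Σ ṁᵢCp,ᵢTᵢ = 202×1.76×-18.4 + 277×1.76×126 = 54886
Σ ṁᵢCp,ᵢ = 202×1.76 + 277×1.76 = 843.04
T_out = 54886 / 843.04 = 65.105 °C

T_out = 65.1 °C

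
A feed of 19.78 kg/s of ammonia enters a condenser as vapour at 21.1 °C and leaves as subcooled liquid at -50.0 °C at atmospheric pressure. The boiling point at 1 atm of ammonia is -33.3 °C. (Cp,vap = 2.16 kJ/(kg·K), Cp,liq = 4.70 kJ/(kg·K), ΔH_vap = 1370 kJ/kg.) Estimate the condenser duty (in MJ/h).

Q_c = 112000 MJ/h

vapour 21.1→-33.3 °C: -117.5 kJ/kg
condensation at -33.3 °C: -1370 kJ/kg
liquid -33.3→-50.0 °C: -78.49 kJ/kg
Δh = -117.5 + -1370 + -78.49 = -1566 kJ/kg
Q = ṁ·Δh = 19.78 kg/s × -1566 kJ/kg = -30975 kJ/s
|Q| = 30975 kW = 111510 MJ/h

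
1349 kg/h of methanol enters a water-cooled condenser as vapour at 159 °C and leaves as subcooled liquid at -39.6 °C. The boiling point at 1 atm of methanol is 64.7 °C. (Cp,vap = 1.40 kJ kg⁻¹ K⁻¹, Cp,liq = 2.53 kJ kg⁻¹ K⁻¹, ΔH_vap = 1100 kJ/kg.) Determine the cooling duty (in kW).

Q_c = 561 kW

vapour 159→64.7 °C: -132.02 kJ/kg
condensation at 64.7 °C: -1100 kJ/kg
liquid 64.7→-39.6 °C: -263.88 kJ/kg
Δh = -132.02 + -1100 + -263.88 = -1495.9 kJ/kg
Q = ṁ·Δh = 1349 kg/h × -1495.9 kJ/kg = -2.018e+06 kJ/h
|Q| = 560.55 kW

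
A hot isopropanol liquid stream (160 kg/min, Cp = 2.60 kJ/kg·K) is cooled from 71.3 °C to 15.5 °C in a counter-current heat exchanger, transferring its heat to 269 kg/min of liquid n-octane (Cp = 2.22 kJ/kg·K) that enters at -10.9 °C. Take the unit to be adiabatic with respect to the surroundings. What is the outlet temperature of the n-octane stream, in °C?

T_c,out = 28.0 °C

Heat released by hot stream: Q = 160 × 2.60 × (71.3 − 15.5) = 23213 kJ/min
Energy balance on cold side (adiabatic exchanger): Q = ṁ_c·Cp_c·(T_c,out − T_c,in)
T_c,out = -10.9 + 23213/(269 × 2.22) = 27.971 °C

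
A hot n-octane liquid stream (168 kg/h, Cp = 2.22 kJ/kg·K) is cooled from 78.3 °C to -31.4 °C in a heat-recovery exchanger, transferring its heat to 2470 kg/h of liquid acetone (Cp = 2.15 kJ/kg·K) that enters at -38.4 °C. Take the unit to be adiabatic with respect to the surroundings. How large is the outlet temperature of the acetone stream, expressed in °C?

Heat released by hot stream: Q = 168 × 2.22 × (78.3 − -31.4) = 40914 kJ/h
Energy balance on cold side (adiabatic exchanger): Q = ṁ_c·Cp_c·(T_c,out − T_c,in)
T_c,out = -38.4 + 40914/(2470 × 2.15) = -30.696 °C

T_c,out = -30.7 °C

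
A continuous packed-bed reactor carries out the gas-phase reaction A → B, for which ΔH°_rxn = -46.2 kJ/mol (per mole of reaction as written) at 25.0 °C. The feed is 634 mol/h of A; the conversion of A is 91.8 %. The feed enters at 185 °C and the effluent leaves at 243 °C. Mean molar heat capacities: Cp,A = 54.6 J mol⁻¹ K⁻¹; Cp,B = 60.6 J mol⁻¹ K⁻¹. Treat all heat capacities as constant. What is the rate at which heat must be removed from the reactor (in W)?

Extent of reaction ξ = 0.918 × 634 = 582.01 mol/h
Reaction term: ξ·ΔH°_rxn = 582.01 × -46.2 = -26889 kJ/h
Sensible, feed 185→25 °C: -5538.6 kJ/h
Outlet flows (mol/h): A 51.988, B 582.01
Sensible, products 25→243 °C: 8307.6 kJ/h
Q = ΔH = -24120 kJ/h = -6.7 kW
Heat removed = 6700 W

Q_out = 6700 W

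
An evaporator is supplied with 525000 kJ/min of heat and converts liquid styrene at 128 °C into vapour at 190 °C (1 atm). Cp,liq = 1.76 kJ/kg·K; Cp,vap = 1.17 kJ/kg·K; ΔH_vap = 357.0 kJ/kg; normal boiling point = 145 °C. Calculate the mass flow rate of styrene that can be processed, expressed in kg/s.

Δh = 1.76×(145−128) + 357.0 + 1.17×(190−145) = 439.57 kJ/kg
Q = 525000 kJ/min = 8750 kJ/s = 8750 kJ/s
ṁ = Q/Δh = 8750 / 439.57 = 19.906 kg/s

ṁ = 19.9 kg/s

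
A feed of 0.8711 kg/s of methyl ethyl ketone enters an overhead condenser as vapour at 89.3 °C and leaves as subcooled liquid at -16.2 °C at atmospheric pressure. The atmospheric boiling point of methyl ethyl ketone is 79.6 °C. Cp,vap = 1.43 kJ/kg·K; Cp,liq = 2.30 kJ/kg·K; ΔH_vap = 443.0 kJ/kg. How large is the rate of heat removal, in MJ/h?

vapour 89.3→79.6 °C: -13.871 kJ/kg
condensation at 79.6 °C: -443 kJ/kg
liquid 79.6→-16.2 °C: -220.34 kJ/kg
Δh = -13.871 + -443 + -220.34 = -677.21 kJ/kg
Q = ṁ·Δh = 0.8711 kg/s × -677.21 kJ/kg = -589.92 kJ/s
|Q| = 589.92 kW = 2123.7 MJ/h

Q_c = 2120 MJ/h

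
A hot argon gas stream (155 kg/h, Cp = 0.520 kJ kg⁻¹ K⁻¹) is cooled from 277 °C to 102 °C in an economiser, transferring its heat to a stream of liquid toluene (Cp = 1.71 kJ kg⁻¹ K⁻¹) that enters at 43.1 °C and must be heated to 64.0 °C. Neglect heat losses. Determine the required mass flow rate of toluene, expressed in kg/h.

ṁ_c = 395 kg/h

Heat released by hot stream: Q = 155 × 0.520 × (277 − 102) = 14105 kJ/h
Energy balance on cold side (adiabatic exchanger): Q = ṁ_c·Cp_c·(T_c,out − T_c,in)
ṁ_c = 14105 / [1.71 × (64.0 − 43.1)] = 394.67 kg/h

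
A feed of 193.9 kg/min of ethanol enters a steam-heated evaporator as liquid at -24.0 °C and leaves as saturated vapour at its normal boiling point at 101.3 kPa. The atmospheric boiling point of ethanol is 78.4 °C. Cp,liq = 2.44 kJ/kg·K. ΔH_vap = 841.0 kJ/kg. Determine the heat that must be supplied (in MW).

liquid -24.0→78.4 °C: 249.86 kJ/kg
vaporisation at 78.4 °C: 841 kJ/kg
Δh = 249.86 + 841 = 1090.9 kJ/kg
Q = ṁ·Δh = 193.9 kg/min × 1090.9 kJ/kg = 211520 kJ/min
|Q| = 3525.3 kW = 3.5253 MW

Q = 3.53 MW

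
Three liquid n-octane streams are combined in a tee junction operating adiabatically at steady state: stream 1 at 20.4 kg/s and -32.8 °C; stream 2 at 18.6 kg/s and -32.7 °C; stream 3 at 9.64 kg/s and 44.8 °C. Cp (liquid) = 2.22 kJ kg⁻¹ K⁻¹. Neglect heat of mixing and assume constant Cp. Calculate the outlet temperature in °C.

T_out = -17.4 °C

Adiabatic, steady state ⇒ Σ ṁᵢCp,ᵢ(T_out − Tᵢ) = 0
Σ ṁᵢCp,ᵢTᵢ = 20.4×2.22×-32.8 + 18.6×2.22×-32.7 + 9.64×2.22×44.8 = -1876.9
Σ ṁᵢCp,ᵢ = 20.4×2.22 + 18.6×2.22 + 9.64×2.22 = 107.98
T_out = -1876.9 / 107.98 = -17.382 °C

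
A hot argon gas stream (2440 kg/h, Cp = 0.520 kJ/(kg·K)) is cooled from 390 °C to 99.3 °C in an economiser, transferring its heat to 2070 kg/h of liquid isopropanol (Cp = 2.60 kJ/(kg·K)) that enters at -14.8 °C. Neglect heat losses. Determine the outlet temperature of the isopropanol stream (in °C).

T_c,out = 53.7 °C

Heat released by hot stream: Q = 2440 × 0.520 × (390 − 99.3) = 368840 kJ/h
Energy balance on cold side (adiabatic exchanger): Q = ṁ_c·Cp_c·(T_c,out − T_c,in)
T_c,out = -14.8 + 368840/(2070 × 2.60) = 53.732 °C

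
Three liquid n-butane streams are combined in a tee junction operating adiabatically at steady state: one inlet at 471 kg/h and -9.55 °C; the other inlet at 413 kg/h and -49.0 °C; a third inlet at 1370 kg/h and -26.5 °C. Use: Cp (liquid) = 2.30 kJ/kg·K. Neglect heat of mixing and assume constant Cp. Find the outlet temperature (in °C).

T_out = -27.1 °C

Energy balance with Q = 0: Σ ṁᵢCp,ᵢ(T_out − Tᵢ) = 0
Σ ṁᵢCp,ᵢTᵢ = 471×2.30×-9.55 + 413×2.30×-49.0 + 1370×2.30×-26.5 = -140390
Σ ṁᵢCp,ᵢ = 471×2.30 + 413×2.30 + 1370×2.30 = 5184.2
T_out = -140390 / 5184.2 = -27.081 °C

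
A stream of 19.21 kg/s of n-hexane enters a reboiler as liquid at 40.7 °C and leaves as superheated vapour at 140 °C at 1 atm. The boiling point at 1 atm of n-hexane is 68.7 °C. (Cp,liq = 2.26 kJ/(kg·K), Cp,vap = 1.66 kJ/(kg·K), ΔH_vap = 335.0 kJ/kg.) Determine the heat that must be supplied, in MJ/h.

liquid 40.7→68.7 °C: 63.28 kJ/kg
vaporisation at 68.7 °C: 335 kJ/kg
vapour 68.7→140 °C: 118.36 kJ/kg
Δh = 63.28 + 335 + 118.36 = 516.64 kJ/kg
Q = ṁ·Δh = 19.21 kg/s × 516.64 kJ/kg = 9924.6 kJ/s
|Q| = 9924.6 kW = 35729 MJ/h

Q = 35700 MJ/h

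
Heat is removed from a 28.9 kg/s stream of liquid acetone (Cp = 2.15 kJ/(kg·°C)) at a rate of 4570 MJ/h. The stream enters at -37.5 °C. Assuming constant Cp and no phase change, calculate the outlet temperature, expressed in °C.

Q = 4570 MJ/h = 1269.4 kJ/s
ΔT = Q/(ṁ·Cp) = 1269.4/(28.9×2.15) = 20.43 K
T_out = -37.5 − 20.43 = -57.93 °C

T_out = -57.9 °C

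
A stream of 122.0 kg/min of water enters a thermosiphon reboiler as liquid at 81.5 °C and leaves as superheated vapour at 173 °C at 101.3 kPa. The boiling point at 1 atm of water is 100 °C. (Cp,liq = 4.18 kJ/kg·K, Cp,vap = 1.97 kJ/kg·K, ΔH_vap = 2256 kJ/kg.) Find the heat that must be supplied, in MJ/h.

liquid 81.5→100 °C: 77.33 kJ/kg
vaporisation at 100 °C: 2256 kJ/kg
vapour 100→173 °C: 143.81 kJ/kg
Δh = 77.33 + 2256 + 143.81 = 2477.1 kJ/kg
Q = ṁ·Δh = 122.0 kg/min × 2477.1 kJ/kg = 302210 kJ/min
|Q| = 5036.9 kW = 18133 MJ/h

Q = 18100 MJ/h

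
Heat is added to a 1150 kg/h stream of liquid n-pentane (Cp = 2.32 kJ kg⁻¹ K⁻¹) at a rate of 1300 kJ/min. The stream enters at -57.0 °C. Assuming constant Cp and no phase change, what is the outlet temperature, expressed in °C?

Q = 1300 kJ/min = 78000 kJ/h
ΔT = Q/(ṁ·Cp) = 78000/(1150×2.32) = 29.235 K
T_out = -57.0 + 29.235 = -27.765 °C

T_out = -27.8 °C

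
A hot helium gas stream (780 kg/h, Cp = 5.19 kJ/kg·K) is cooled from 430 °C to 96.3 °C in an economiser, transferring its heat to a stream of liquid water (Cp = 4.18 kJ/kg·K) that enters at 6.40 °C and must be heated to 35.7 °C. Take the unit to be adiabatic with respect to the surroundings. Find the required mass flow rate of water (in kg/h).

Heat released by hot stream: Q = 780 × 5.19 × (430 − 96.3) = 1.3509e+06 kJ/h
Energy balance on cold side (adiabatic exchanger): Q = ṁ_c·Cp_c·(T_c,out − T_c,in)
ṁ_c = 1.3509e+06 / [4.18 × (35.7 − 6.40)] = 11030 kg/h

ṁ_c = 11000 kg/h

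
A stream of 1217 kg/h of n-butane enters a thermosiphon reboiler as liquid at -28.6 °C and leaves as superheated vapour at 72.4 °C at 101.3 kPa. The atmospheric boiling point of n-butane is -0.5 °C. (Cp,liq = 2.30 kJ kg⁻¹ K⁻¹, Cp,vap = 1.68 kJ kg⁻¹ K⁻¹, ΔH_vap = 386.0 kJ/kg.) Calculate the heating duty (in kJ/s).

liquid -28.6→-0.5 °C: 64.63 kJ/kg
vaporisation at -0.5 °C: 386 kJ/kg
vapour -0.5→72.4 °C: 122.47 kJ/kg
Δh = 64.63 + 386 + 122.47 = 573.1 kJ/kg
Q = ṁ·Δh = 1217 kg/h × 573.1 kJ/kg = 697470 kJ/h
|Q| = 193.74 kW

Q = 194 kJ/s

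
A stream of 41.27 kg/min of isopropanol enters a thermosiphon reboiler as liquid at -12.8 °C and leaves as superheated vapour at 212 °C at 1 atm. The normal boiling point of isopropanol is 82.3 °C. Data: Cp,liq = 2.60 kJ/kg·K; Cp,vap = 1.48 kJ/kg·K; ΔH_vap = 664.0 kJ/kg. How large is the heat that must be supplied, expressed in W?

liquid -12.8→82.3 °C: 247.26 kJ/kg
vaporisation at 82.3 °C: 664 kJ/kg
vapour 82.3→212 °C: 191.96 kJ/kg
Δh = 247.26 + 664 + 191.96 = 1103.2 kJ/kg
Q = ṁ·Δh = 41.27 kg/min × 1103.2 kJ/kg = 45530 kJ/min
|Q| = 758.83 kW = 758830 W

Q = 759000 W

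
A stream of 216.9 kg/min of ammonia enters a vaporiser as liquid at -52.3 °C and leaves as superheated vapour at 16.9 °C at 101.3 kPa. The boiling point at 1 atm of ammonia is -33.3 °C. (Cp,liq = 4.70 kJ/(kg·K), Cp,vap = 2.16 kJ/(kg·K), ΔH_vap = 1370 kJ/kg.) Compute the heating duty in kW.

Q = 5670 kW

liquid -52.3→-33.3 °C: 89.3 kJ/kg
vaporisation at -33.3 °C: 1370 kJ/kg
vapour -33.3→16.9 °C: 108.43 kJ/kg
Δh = 89.3 + 1370 + 108.43 = 1567.7 kJ/kg
Q = ṁ·Δh = 216.9 kg/min × 1567.7 kJ/kg = 340040 kJ/min
|Q| = 5667.4 kW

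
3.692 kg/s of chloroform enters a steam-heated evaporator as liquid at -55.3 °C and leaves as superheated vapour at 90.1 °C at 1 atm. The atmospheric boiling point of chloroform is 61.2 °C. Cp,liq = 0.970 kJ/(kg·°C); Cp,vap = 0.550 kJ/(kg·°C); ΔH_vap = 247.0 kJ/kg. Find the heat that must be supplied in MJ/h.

Q = 5000 MJ/h

liquid -55.3→61.2 °C: 113 kJ/kg
vaporisation at 61.2 °C: 247 kJ/kg
vapour 61.2→90.1 °C: 15.895 kJ/kg
Δh = 113 + 247 + 15.895 = 375.9 kJ/kg
Q = ṁ·Δh = 3.692 kg/s × 375.9 kJ/kg = 1387.8 kJ/s
|Q| = 1387.8 kW = 4996.2 MJ/h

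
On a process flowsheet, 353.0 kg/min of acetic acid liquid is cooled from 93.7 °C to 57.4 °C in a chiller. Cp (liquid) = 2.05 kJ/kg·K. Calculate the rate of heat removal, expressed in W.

Q_c = 438000 W

Q = ṁ·Cp·ΔT = 353.0 × 2.05 × (57.4 − 93.7) = -26268 kJ/min
Converting: 26268 / 60 s = 437.81 kW
Cooling duty = 437810 W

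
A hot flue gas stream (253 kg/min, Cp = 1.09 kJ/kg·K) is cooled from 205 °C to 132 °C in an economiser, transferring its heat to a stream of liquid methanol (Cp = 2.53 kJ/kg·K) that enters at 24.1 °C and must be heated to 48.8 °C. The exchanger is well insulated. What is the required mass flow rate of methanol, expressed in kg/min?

Heat released by hot stream: Q = 253 × 1.09 × (205 − 132) = 20131 kJ/min
Energy balance on cold side (adiabatic exchanger): Q = ṁ_c·Cp_c·(T_c,out − T_c,in)
ṁ_c = 20131 / [2.53 × (48.8 − 24.1)] = 322.15 kg/min

ṁ_c = 322 kg/min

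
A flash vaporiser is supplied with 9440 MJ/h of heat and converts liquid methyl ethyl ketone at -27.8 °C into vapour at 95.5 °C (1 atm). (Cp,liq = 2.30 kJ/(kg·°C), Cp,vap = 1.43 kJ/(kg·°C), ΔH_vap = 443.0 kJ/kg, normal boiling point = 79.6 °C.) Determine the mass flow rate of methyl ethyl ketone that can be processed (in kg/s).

Δh = 2.30×(79.6−-27.8) + 443.0 + 1.43×(95.5−79.6) = 712.76 kJ/kg
Q = 9440 MJ/h = 2622.2 kJ/s = 2622.2 kJ/s
ṁ = Q/Δh = 2622.2 / 712.76 = 3.679 kg/s

ṁ = 3.68 kg/s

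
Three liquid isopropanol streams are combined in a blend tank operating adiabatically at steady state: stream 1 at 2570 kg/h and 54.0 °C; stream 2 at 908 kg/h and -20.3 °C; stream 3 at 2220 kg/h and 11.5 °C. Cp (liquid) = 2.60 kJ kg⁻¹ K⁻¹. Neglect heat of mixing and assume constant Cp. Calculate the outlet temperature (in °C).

Adiabatic, steady state ⇒ Σ ṁᵢCp,ᵢ(T_out − Tᵢ) = 0
T_out = Σ ṁᵢCp,ᵢTᵢ / Σ ṁᵢCp,ᵢ
      = 379280 / 14815 = 25.602 °C

T_out = 25.6 °C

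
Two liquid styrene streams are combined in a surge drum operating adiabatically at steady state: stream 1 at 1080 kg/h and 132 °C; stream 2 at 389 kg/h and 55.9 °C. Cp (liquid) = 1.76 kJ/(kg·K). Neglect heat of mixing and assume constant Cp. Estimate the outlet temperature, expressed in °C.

Energy balance with Q = 0: Σ ṁᵢCp,ᵢ(T_out − Tᵢ) = 0
Σ ṁᵢCp,ᵢTᵢ = 1080×1.76×132 + 389×1.76×55.9 = 289180
Σ ṁᵢCp,ᵢ = 1080×1.76 + 389×1.76 = 2585.4
T_out = 289180 / 2585.4 = 111.85 °C

T_out = 112 °C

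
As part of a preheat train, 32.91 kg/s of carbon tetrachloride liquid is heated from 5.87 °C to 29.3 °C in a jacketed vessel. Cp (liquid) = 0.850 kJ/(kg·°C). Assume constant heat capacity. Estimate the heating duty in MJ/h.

Q = ṁ·Cp·ΔT = 32.91 × 0.850 × (29.3 − 5.87) = 655.42 kJ/s
Heating duty = 2359.5 MJ/h

Q = 2360 MJ/h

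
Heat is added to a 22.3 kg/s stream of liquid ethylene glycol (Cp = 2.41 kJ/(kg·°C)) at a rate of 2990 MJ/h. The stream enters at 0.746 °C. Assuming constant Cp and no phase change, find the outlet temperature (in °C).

T_out = 16.2 °C

Q = 2990 MJ/h = 830.56 kJ/s
ΔT = Q/(ṁ·Cp) = 830.56/(22.3×2.41) = 15.454 K
T_out = 0.746 + 15.454 = 16.2 °C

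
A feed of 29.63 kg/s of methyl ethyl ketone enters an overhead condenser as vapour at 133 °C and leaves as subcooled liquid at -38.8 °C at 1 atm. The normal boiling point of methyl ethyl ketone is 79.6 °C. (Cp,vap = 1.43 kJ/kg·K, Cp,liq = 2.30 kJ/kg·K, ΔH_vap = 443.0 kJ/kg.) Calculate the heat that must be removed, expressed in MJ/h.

Q_c = 84400 MJ/h

vapour 133→79.6 °C: -76.362 kJ/kg
condensation at 79.6 °C: -443 kJ/kg
liquid 79.6→-38.8 °C: -272.32 kJ/kg
Δh = -76.362 + -443 + -272.32 = -791.68 kJ/kg
Q = ṁ·Δh = 29.63 kg/s × -791.68 kJ/kg = -23458 kJ/s
|Q| = 23458 kW = 84447 MJ/h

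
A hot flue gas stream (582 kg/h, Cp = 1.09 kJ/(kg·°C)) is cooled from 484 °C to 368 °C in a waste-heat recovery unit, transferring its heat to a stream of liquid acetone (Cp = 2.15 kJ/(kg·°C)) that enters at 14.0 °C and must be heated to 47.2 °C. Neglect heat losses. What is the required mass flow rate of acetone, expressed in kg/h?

ṁ_c = 1030 kg/h

Heat released by hot stream: Q = 582 × 1.09 × (484 − 368) = 73588 kJ/h
Energy balance on cold side (adiabatic exchanger): Q = ṁ_c·Cp_c·(T_c,out − T_c,in)
ṁ_c = 73588 / [2.15 × (47.2 − 14.0)] = 1030.9 kg/h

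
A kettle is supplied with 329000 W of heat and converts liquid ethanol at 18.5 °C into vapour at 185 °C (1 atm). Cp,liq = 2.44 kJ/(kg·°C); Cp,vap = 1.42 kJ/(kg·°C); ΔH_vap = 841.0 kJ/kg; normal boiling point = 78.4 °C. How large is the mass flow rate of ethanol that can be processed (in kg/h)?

ṁ = 1040 kg/h

Δh = 2.44×(78.4−18.5) + 841.0 + 1.42×(185−78.4) = 1138.5 kJ/kg
Q = 329000 W = 329 kJ/s = 1.1844e+06 kJ/h
ṁ = Q/Δh = 1.1844e+06 / 1138.5 = 1040.3 kg/h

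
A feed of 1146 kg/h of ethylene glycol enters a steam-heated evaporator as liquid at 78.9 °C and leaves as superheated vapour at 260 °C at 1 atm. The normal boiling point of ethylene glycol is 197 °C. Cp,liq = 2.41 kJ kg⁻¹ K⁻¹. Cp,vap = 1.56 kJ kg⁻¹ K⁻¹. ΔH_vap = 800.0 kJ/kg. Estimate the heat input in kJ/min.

liquid 78.9→197 °C: 284.62 kJ/kg
vaporisation at 197 °C: 800 kJ/kg
vapour 197→260 °C: 98.28 kJ/kg
Δh = 284.62 + 800 + 98.28 = 1182.9 kJ/kg
Q = ṁ·Δh = 1146 kg/h × 1182.9 kJ/kg = 1.3556e+06 kJ/h
|Q| = 376.56 kW = 22593 kJ/min

Q = 22600 kJ/min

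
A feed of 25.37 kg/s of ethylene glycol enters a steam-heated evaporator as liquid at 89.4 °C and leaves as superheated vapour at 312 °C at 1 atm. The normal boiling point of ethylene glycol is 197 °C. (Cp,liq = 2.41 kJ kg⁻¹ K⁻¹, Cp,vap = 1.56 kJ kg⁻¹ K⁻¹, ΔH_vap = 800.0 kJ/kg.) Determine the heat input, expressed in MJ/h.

Q = 113000 MJ/h

liquid 89.4→197 °C: 259.32 kJ/kg
vaporisation at 197 °C: 800 kJ/kg
vapour 197→312 °C: 179.4 kJ/kg
Δh = 259.32 + 800 + 179.4 = 1238.7 kJ/kg
Q = ṁ·Δh = 25.37 kg/s × 1238.7 kJ/kg = 31426 kJ/s
|Q| = 31426 kW = 113130 MJ/h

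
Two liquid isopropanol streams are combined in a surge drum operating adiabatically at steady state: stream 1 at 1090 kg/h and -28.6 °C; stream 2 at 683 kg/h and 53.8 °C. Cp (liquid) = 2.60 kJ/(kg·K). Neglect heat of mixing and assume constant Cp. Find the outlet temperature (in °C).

T_out = 3.14 °C

No heat crosses the boundary, so H_out = H_in.
Σ ṁᵢCp,ᵢTᵢ = 1090×2.60×-28.6 + 683×2.60×53.8 = 14486
Σ ṁᵢCp,ᵢ = 1090×2.60 + 683×2.60 = 4609.8
T_out = 14486 / 4609.8 = 3.1424 °C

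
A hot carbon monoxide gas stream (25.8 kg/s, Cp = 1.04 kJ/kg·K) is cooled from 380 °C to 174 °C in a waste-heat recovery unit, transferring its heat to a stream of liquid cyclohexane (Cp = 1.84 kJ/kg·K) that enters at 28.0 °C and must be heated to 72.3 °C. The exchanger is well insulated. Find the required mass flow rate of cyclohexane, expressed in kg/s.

Heat released by hot stream: Q = 25.8 × 1.04 × (380 − 174) = 5527.4 kJ/s
Energy balance on cold side (adiabatic exchanger): Q = ṁ_c·Cp_c·(T_c,out − T_c,in)
ṁ_c = 5527.4 / [1.84 × (72.3 − 28.0)] = 67.811 kg/s

ṁ_c = 67.8 kg/s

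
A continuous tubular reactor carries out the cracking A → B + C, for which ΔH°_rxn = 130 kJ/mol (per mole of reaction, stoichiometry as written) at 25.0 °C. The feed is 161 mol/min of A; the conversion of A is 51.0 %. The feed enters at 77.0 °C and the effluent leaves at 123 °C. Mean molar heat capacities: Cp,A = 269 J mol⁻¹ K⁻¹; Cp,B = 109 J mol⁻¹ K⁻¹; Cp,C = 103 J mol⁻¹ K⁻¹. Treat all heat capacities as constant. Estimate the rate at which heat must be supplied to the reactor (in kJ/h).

Extent of reaction ξ = 0.510 × 161 = 82.11 mol/min
Reaction term: ξ·ΔH°_rxn = 82.11 × 130 = 10674 kJ/min
Sensible, feed 77.0→25 °C: -2252.1 kJ/min
Outlet flows (mol/min): A 78.89, B 82.11, C 82.11
Sensible, products 25→123 °C: 3785.6 kJ/min
Q = ΔH = 12208 kJ/min = 203.46 kW
Heat supplied = 732470 kJ/h

Q_in = 732000 kJ/h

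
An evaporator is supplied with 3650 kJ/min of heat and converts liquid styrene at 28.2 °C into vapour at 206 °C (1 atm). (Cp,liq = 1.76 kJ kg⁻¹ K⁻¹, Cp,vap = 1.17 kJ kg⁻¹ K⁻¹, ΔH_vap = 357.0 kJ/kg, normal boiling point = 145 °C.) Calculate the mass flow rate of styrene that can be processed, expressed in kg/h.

Δh = 1.76×(145−28.2) + 357.0 + 1.17×(206−145) = 633.94 kJ/kg
Q = 3650 kJ/min = 60.833 kJ/s = 219000 kJ/h
ṁ = Q/Δh = 219000 / 633.94 = 345.46 kg/h

ṁ = 345 kg/h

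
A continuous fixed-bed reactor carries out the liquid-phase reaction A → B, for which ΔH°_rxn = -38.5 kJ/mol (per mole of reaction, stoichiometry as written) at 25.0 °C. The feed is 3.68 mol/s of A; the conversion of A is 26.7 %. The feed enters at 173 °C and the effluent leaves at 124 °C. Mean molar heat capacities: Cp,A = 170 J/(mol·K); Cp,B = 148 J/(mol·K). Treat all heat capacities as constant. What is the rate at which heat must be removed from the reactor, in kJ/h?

Q_out = 254000 kJ/h

Extent of reaction ξ = 0.267 × 3.68 = 0.98256 mol/s
Reaction term: ξ·ΔH°_rxn = 0.98256 × -38.5 = -37.829 kJ/s
Sensible, feed 173→25 °C: -92.589 kJ/s
Outlet flows (mol/s): A 2.6974, B 0.98256
Sensible, products 25→124 °C: 59.794 kJ/s
Q = ΔH = -70.623 kJ/s = -70.623 kW
Heat removed = 254240 kJ/h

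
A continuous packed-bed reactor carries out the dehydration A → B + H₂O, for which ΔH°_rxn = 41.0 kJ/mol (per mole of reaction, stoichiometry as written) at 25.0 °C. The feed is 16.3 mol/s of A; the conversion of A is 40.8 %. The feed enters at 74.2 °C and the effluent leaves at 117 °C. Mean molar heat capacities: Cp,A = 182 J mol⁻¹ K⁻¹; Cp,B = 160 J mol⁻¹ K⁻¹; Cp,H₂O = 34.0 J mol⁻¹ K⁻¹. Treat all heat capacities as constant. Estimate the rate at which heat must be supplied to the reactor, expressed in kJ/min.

Q_in = 24400 kJ/min

Extent of reaction ξ = 0.408 × 16.3 = 6.6504 mol/s
Reaction term: ξ·ΔH°_rxn = 6.6504 × 41.0 = 272.67 kJ/s
Sensible, feed 74.2→25 °C: -145.96 kJ/s
Outlet flows (mol/s): A 9.6496, B 6.6504, H₂O 6.6504
Sensible, products 25→117 °C: 280.27 kJ/s
Q = ΔH = 406.98 kJ/s = 406.98 kW
Heat supplied = 24419 kJ/min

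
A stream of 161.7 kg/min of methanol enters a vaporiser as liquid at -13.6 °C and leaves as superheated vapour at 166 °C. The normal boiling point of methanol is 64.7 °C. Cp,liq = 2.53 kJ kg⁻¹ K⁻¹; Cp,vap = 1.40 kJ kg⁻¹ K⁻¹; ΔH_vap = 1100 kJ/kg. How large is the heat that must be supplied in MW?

Q = 3.88 MW

liquid -13.6→64.7 °C: 198.1 kJ/kg
vaporisation at 64.7 °C: 1100 kJ/kg
vapour 64.7→166 °C: 141.82 kJ/kg
Δh = 198.1 + 1100 + 141.82 = 1439.9 kJ/kg
Q = ṁ·Δh = 161.7 kg/min × 1439.9 kJ/kg = 232830 kJ/min
|Q| = 3880.6 kW = 3.8806 MW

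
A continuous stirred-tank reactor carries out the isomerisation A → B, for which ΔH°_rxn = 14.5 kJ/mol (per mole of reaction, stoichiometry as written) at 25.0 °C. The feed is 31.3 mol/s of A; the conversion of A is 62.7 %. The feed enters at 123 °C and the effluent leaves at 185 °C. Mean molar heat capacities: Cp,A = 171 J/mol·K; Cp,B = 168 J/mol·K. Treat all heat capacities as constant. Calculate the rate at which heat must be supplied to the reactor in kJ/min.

Extent of reaction ξ = 0.627 × 31.3 = 19.625 mol/s
Reaction term: ξ·ΔH°_rxn = 19.625 × 14.5 = 284.56 kJ/s
Sensible, feed 123→25 °C: -524.53 kJ/s
Outlet flows (mol/s): A 11.675, B 19.625
Sensible, products 25→185 °C: 846.95 kJ/s
Q = ΔH = 606.99 kJ/s = 606.99 kW
Heat supplied = 36419 kJ/min

Q_in = 36400 kJ/min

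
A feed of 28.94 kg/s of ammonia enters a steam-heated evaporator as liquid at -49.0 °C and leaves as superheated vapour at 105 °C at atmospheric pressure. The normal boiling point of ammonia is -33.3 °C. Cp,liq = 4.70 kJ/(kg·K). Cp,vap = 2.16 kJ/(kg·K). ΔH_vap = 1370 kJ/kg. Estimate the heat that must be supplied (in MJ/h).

liquid -49.0→-33.3 °C: 73.79 kJ/kg
vaporisation at -33.3 °C: 1370 kJ/kg
vapour -33.3→105 °C: 298.73 kJ/kg
Δh = 73.79 + 1370 + 298.73 = 1742.5 kJ/kg
Q = ṁ·Δh = 28.94 kg/s × 1742.5 kJ/kg = 50428 kJ/s
|Q| = 50428 kW = 181540 MJ/h

Q = 182000 MJ/h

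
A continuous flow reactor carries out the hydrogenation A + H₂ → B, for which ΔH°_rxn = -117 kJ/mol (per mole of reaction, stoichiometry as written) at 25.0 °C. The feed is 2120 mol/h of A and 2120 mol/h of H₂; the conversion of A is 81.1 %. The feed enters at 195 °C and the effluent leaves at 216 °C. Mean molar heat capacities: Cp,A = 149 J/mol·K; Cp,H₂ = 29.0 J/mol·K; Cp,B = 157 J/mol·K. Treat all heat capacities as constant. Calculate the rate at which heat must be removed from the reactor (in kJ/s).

Q_out = 55.6 kJ/s

Extent of reaction ξ = 0.811 × 2120 = 1719.3 mol/h
Reaction term: ξ·ΔH°_rxn = 1719.3 × -117 = -201160 kJ/h
Sensible, feed 195→25 °C: -64151 kJ/h
Outlet flows (mol/h): A 400.68, H₂ 400.68, B 1719.3
Sensible, products 25→216 °C: 65180 kJ/h
Q = ΔH = -200130 kJ/h = -55.592 kW
Heat removed = 55.592 kJ/s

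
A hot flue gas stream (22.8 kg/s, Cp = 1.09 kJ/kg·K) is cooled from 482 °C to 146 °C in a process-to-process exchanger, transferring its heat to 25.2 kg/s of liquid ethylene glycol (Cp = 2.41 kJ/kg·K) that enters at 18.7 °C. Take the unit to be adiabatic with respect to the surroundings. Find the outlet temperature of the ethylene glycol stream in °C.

Heat released by hot stream: Q = 22.8 × 1.09 × (482 − 146) = 8350.3 kJ/s
Energy balance on cold side (adiabatic exchanger): Q = ṁ_c·Cp_c·(T_c,out − T_c,in)
T_c,out = 18.7 + 8350.3/(25.2 × 2.41) = 156.19 °C

T_c,out = 156 °C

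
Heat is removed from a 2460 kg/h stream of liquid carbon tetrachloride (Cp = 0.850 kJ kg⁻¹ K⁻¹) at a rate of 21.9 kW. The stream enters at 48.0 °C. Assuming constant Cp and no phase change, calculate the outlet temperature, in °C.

T_out = 10.3 °C

Q = 21.9 kW = 78840 kJ/h
ΔT = Q/(ṁ·Cp) = 78840/(2460×0.850) = 37.704 K
T_out = 48.0 − 37.704 = 10.296 °C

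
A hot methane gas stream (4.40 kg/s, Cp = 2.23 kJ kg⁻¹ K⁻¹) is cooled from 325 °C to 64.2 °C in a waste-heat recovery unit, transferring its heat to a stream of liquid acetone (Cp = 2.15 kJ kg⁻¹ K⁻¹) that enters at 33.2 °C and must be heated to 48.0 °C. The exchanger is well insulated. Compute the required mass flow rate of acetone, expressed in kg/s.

ṁ_c = 80.4 kg/s

Heat released by hot stream: Q = 4.40 × 2.23 × (325 − 64.2) = 2559 kJ/s
Energy balance on cold side (adiabatic exchanger): Q = ṁ_c·Cp_c·(T_c,out − T_c,in)
ṁ_c = 2559 / [2.15 × (48.0 − 33.2)] = 80.42 kg/s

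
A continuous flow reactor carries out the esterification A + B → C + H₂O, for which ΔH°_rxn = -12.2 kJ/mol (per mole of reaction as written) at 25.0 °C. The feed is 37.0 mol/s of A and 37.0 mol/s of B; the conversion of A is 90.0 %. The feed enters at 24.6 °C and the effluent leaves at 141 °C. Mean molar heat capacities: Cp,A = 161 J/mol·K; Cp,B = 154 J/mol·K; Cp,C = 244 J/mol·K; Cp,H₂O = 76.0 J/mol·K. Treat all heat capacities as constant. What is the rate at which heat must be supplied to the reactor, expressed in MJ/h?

Q_in = 3490 MJ/h

Extent of reaction ξ = 0.900 × 37.0 = 33.3 mol/s
Reaction term: ξ·ΔH°_rxn = 33.3 × -12.2 = -406.26 kJ/s
Sensible, feed 24.6→25 °C: 4.662 kJ/s
Outlet flows (mol/s): A 3.7, B 3.7, C 33.3, H₂O 33.3
Sensible, products 25→141 °C: 1371.3 kJ/s
Q = ΔH = 969.7 kJ/s = 969.7 kW
Heat supplied = 3490.9 MJ/h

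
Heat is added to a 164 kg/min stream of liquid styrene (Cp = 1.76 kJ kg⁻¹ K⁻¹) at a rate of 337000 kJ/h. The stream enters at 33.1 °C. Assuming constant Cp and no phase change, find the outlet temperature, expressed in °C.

Q = 337000 kJ/h = 5616.7 kJ/min
ΔT = Q/(ṁ·Cp) = 5616.7/(164×1.76) = 19.459 K
T_out = 33.1 + 19.459 = 52.559 °C

T_out = 52.6 °C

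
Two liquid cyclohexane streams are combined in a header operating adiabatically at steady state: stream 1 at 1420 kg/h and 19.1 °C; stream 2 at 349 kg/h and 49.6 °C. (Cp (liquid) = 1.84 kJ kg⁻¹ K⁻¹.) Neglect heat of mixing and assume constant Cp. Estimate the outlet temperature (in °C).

No heat crosses the boundary, so H_out = H_in.
Σ ṁᵢCp,ᵢTᵢ = 1420×1.84×19.1 + 349×1.84×49.6 = 81756
Σ ṁᵢCp,ᵢ = 1420×1.84 + 349×1.84 = 3255
T_out = 81756 / 3255 = 25.117 °C

T_out = 25.1 °C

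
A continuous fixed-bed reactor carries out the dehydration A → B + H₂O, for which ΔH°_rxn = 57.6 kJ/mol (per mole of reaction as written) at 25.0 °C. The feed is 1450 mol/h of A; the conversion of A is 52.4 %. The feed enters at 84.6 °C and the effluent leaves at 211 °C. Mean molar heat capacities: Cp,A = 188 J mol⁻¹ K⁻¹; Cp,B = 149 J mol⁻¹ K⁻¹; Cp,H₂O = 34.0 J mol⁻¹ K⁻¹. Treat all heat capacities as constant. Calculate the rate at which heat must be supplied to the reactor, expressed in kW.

Q_in = 21.5 kW

Extent of reaction ξ = 0.524 × 1450 = 759.8 mol/h
Reaction term: ξ·ΔH°_rxn = 759.8 × 57.6 = 43764 kJ/h
Sensible, feed 84.6→25 °C: -16247 kJ/h
Outlet flows (mol/h): A 690.2, B 759.8, H₂O 759.8
Sensible, products 25→211 °C: 49997 kJ/h
Q = ΔH = 77515 kJ/h = 21.532 kW
Heat supplied = 21.532 kW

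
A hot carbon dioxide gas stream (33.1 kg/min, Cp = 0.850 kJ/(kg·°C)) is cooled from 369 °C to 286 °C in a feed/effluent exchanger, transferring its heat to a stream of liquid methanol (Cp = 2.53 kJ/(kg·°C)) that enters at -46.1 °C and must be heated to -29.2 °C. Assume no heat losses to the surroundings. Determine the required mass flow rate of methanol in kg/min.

ṁ_c = 54.6 kg/min

Heat released by hot stream: Q = 33.1 × 0.850 × (369 − 286) = 2335.2 kJ/min
Energy balance on cold side (adiabatic exchanger): Q = ṁ_c·Cp_c·(T_c,out − T_c,in)
ṁ_c = 2335.2 / [2.53 × (-29.2 − -46.1)] = 54.616 kg/min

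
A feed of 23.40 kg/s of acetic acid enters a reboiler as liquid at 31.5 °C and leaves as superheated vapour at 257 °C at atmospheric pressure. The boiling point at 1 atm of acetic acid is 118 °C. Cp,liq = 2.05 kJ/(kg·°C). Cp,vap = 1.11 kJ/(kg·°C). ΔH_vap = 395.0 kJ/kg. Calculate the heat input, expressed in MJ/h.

liquid 31.5→118 °C: 177.32 kJ/kg
vaporisation at 118 °C: 395 kJ/kg
vapour 118→257 °C: 154.29 kJ/kg
Δh = 177.32 + 395 + 154.29 = 726.62 kJ/kg
Q = ṁ·Δh = 23.40 kg/s × 726.62 kJ/kg = 17003 kJ/s
|Q| = 17003 kW = 61210 MJ/h

Q = 61200 MJ/h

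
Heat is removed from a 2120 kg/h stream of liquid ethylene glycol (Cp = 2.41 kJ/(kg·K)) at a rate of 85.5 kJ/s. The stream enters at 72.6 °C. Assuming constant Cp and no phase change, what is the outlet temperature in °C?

Q = 85.5 kJ/s = 307800 kJ/h
ΔT = Q/(ṁ·Cp) = 307800/(2120×2.41) = 60.244 K
T_out = 72.6 − 60.244 = 12.356 °C

T_out = 12.4 °C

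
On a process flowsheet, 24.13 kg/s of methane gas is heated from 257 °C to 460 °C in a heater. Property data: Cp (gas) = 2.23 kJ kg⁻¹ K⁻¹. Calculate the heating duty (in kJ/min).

Q = ṁ·Cp·ΔT = 24.13 × 2.23 × (460 − 257) = 10923 kJ/s
Heating duty = 655400 kJ/min

Q = 655000 kJ/min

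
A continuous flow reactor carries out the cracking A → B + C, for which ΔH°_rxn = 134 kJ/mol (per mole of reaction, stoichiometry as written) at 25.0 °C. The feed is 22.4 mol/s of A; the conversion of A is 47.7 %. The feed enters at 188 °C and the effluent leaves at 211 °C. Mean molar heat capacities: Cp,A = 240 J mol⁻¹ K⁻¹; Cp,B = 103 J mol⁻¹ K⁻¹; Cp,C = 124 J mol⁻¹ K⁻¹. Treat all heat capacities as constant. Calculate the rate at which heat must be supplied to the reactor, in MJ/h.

Q_in = 5510 MJ/h

Extent of reaction ξ = 0.477 × 22.4 = 10.685 mol/s
Reaction term: ξ·ΔH°_rxn = 10.685 × 134 = 1431.8 kJ/s
Sensible, feed 188→25 °C: -876.29 kJ/s
Outlet flows (mol/s): A 11.715, B 10.685, C 10.685
Sensible, products 25→211 °C: 974.1 kJ/s
Q = ΔH = 1529.6 kJ/s = 1529.6 kW
Heat supplied = 5506.5 MJ/h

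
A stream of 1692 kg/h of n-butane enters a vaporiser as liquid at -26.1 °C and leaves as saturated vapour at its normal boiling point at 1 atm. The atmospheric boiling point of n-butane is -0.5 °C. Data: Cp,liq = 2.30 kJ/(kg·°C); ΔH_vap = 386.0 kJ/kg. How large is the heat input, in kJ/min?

Q = 12500 kJ/min

liquid -26.1→-0.5 °C: 58.88 kJ/kg
vaporisation at -0.5 °C: 386 kJ/kg
Δh = 58.88 + 386 = 444.88 kJ/kg
Q = ṁ·Δh = 1692 kg/h × 444.88 kJ/kg = 752740 kJ/h
|Q| = 209.09 kW = 12546 kJ/min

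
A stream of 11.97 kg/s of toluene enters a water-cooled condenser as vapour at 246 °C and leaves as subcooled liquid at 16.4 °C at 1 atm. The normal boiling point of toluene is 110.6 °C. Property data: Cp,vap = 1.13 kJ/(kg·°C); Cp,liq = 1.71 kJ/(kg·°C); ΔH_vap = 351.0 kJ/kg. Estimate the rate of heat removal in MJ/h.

vapour 246→110.6 °C: -153 kJ/kg
condensation at 110.6 °C: -351 kJ/kg
liquid 110.6→16.4 °C: -161.08 kJ/kg
Δh = -153 + -351 + -161.08 = -665.08 kJ/kg
Q = ṁ·Δh = 11.97 kg/s × -665.08 kJ/kg = -7961.1 kJ/s
|Q| = 7961.1 kW = 28660 MJ/h

Q_c = 28700 MJ/h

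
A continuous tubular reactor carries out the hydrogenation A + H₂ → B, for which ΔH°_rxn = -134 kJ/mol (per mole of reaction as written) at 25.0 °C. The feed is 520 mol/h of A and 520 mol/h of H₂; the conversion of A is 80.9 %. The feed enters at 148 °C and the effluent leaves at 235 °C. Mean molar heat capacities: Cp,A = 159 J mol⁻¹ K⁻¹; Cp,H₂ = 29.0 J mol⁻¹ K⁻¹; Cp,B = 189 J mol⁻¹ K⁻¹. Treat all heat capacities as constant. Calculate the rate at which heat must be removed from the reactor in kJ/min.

Q_out = 796 kJ/min

Extent of reaction ξ = 0.809 × 520 = 420.68 mol/h
Reaction term: ξ·ΔH°_rxn = 420.68 × -134 = -56371 kJ/h
Sensible, feed 148→25 °C: -12024 kJ/h
Outlet flows (mol/h): A 99.32, H₂ 99.32, B 420.68
Sensible, products 25→235 °C: 20618 kJ/h
Q = ΔH = -47778 kJ/h = -13.272 kW
Heat removed = 796.29 kJ/min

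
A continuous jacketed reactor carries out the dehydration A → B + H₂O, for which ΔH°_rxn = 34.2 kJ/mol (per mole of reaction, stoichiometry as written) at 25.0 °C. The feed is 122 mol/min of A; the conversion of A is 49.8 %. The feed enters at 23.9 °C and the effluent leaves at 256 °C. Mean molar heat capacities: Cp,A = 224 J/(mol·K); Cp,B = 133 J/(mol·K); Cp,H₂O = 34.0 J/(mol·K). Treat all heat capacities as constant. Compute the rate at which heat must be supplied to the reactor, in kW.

Q_in = 127 kW

Extent of reaction ξ = 0.498 × 122 = 60.756 mol/min
Reaction term: ξ·ΔH°_rxn = 60.756 × 34.2 = 2077.9 kJ/min
Sensible, feed 23.9→25 °C: 30.061 kJ/min
Outlet flows (mol/min): A 61.244, B 60.756, H₂O 60.756
Sensible, products 25→256 °C: 5512.8 kJ/min
Q = ΔH = 7620.7 kJ/min = 127.01 kW
Heat supplied = 127.01 kW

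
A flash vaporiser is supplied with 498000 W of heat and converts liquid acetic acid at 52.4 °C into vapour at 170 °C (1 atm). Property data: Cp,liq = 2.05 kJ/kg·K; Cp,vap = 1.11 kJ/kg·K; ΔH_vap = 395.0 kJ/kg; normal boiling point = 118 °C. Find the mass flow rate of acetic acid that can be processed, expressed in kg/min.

ṁ = 50.9 kg/min

Δh = 2.05×(118−52.4) + 395.0 + 1.11×(170−118) = 587.2 kJ/kg
Q = 498000 W = 498 kJ/s = 29880 kJ/min
ṁ = Q/Δh = 29880 / 587.2 = 50.886 kg/min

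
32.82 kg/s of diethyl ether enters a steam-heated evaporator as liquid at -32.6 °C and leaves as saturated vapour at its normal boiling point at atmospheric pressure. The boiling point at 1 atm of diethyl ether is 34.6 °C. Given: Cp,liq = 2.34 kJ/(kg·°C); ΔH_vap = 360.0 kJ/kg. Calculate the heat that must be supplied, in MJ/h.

liquid -32.6→34.6 °C: 157.25 kJ/kg
vaporisation at 34.6 °C: 360 kJ/kg
Δh = 157.25 + 360 = 517.25 kJ/kg
Q = ṁ·Δh = 32.82 kg/s × 517.25 kJ/kg = 16976 kJ/s
|Q| = 16976 kW = 61114 MJ/h

Q = 61100 MJ/h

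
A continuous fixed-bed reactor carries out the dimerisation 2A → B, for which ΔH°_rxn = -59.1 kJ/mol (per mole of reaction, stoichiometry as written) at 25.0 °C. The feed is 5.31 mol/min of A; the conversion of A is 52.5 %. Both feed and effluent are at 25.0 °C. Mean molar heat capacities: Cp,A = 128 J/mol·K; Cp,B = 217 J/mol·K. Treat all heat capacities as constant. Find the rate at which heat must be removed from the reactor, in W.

Q_out = 1370 W

Extent of reaction ξ = 0.525 × 5.31 / 2 = 1.3939 mol/min
Reaction term: ξ·ΔH°_rxn = 1.3939 × -59.1 = -82.378 kJ/min
Q = ΔH = -82.378 kJ/min = -1.373 kW
Heat removed = 1373 W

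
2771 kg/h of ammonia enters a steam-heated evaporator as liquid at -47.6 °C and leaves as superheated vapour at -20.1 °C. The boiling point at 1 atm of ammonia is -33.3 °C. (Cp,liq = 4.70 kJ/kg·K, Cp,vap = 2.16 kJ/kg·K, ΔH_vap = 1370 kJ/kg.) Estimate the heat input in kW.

liquid -47.6→-33.3 °C: 67.21 kJ/kg
vaporisation at -33.3 °C: 1370 kJ/kg
vapour -33.3→-20.1 °C: 28.512 kJ/kg
Δh = 67.21 + 1370 + 28.512 = 1465.7 kJ/kg
Q = ṁ·Δh = 2771 kg/h × 1465.7 kJ/kg = 4.0615e+06 kJ/h
|Q| = 1128.2 kW

Q = 1130 kW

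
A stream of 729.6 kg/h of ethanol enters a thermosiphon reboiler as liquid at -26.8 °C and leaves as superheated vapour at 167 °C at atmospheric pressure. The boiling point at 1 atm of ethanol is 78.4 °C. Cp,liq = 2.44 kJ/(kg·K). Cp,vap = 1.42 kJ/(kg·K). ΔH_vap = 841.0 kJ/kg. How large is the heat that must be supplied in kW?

liquid -26.8→78.4 °C: 256.69 kJ/kg
vaporisation at 78.4 °C: 841 kJ/kg
vapour 78.4→167 °C: 125.81 kJ/kg
Δh = 256.69 + 841 + 125.81 = 1223.5 kJ/kg
Q = ṁ·Δh = 729.6 kg/h × 1223.5 kJ/kg = 892670 kJ/h
|Q| = 247.96 kW

Q = 248 kW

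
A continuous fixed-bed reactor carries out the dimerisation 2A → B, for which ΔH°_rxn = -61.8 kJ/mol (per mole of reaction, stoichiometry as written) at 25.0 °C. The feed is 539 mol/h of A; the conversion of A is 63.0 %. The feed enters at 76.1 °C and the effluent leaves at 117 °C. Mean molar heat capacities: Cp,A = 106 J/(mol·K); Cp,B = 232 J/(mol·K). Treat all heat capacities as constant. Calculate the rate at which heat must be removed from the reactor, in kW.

Extent of reaction ξ = 0.630 × 539 / 2 = 169.78 mol/h
Reaction term: ξ·ΔH°_rxn = 169.78 × -61.8 = -10493 kJ/h
Sensible, feed 76.1→25 °C: -2919.5 kJ/h
Outlet flows (mol/h): A 199.43, B 169.78
Sensible, products 25→117 °C: 5568.7 kJ/h
Q = ΔH = -7843.5 kJ/h = -2.1788 kW
Heat removed = 2.1788 kW

Q_out = 2.18 kW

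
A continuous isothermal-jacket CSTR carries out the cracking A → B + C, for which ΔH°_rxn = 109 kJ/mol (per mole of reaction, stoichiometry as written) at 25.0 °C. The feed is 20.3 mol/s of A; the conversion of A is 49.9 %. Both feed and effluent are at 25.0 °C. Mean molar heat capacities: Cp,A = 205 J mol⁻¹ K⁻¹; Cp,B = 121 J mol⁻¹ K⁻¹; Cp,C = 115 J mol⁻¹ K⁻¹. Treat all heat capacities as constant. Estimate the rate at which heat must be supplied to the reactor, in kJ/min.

Extent of reaction ξ = 0.499 × 20.3 = 10.13 mol/s
Reaction term: ξ·ΔH°_rxn = 10.13 × 109 = 1104.1 kJ/s
Q = ΔH = 1104.1 kJ/s = 1104.1 kW
Heat supplied = 66248 kJ/min

Q_in = 66200 kJ/min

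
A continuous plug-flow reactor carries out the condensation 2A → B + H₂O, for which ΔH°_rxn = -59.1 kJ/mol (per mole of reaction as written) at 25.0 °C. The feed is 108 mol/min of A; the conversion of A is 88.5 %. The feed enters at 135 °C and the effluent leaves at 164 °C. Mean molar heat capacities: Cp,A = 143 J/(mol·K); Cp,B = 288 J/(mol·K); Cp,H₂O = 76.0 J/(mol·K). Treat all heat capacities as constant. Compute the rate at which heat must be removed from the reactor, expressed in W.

Q_out = 31000 W

Extent of reaction ξ = 0.885 × 108 / 2 = 47.79 mol/min
Reaction term: ξ·ΔH°_rxn = 47.79 × -59.1 = -2824.4 kJ/min
Sensible, feed 135→25 °C: -1698.8 kJ/min
Outlet flows (mol/min): A 12.42, B 47.79, H₂O 47.79
Sensible, products 25→164 °C: 2664.9 kJ/min
Q = ΔH = -1858.4 kJ/min = -30.973 kW
Heat removed = 30973 W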